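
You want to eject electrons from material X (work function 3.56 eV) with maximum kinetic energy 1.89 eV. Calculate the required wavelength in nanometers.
227.49 nm

From Einstein's equation: KE_max = hc/λ - φ

Rearranging for λ:
hc/λ = KE_max + φ
λ = hc/(KE_max + φ)

Required photon energy:
E_photon = KE_max + φ = 1.89 + 3.56 = 5.45 eV

Required wavelength:
λ = hc/E_photon = (6.626×10⁻³⁴)(3×10⁸) / (5.45 × 1.602×10⁻¹⁹)
λ = 227.49 nm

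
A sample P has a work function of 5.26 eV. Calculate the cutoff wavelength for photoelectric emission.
235.71 nm

The threshold wavelength is when the photon energy equals the work function:
hc/λ₀ = φ

Solving for λ₀:
λ₀ = hc/φ = (6.626×10⁻³⁴ J·s)(3×10⁸ m/s) / (5.26 eV × 1.602×10⁻¹⁹ J/eV)
λ₀ = 235.71 nm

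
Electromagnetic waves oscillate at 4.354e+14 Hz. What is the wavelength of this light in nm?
688.54 nm

Using the wave equation: c = fλ

Solving for wavelength:
λ = c/f = (3×10⁸ m/s) / (4.354e+14 Hz)
λ = 688.54 nm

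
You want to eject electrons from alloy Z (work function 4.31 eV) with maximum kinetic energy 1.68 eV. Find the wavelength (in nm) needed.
206.99 nm

From Einstein's equation: KE_max = hc/λ - φ

Rearranging for λ:
hc/λ = KE_max + φ
λ = hc/(KE_max + φ)

Required photon energy:
E_photon = KE_max + φ = 1.68 + 4.31 = 5.99 eV

Required wavelength:
λ = hc/E_photon = (6.626×10⁻³⁴)(3×10⁸) / (5.99 × 1.602×10⁻¹⁹)
λ = 206.99 nm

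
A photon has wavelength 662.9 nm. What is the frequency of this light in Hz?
4.5224e+14 Hz

Using the wave equation: c = fλ

Solving for frequency:
f = c/λ = (3×10⁸ m/s) / (662.9×10⁻⁹ m)
f = 4.5224e+14 Hz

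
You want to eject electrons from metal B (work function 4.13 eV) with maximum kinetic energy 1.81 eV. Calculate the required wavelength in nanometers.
208.73 nm

From Einstein's equation: KE_max = hc/λ - φ

Rearranging for λ:
hc/λ = KE_max + φ
λ = hc/(KE_max + φ)

Required photon energy:
E_photon = KE_max + φ = 1.81 + 4.13 = 5.94 eV

Required wavelength:
λ = hc/E_photon = (6.626×10⁻³⁴)(3×10⁸) / (5.94 × 1.602×10⁻¹⁹)
λ = 208.73 nm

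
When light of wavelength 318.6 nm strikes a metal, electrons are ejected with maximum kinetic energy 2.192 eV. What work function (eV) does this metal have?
1.70 eV

From Einstein's photoelectric equation: KE_max = hf - φ = hc/λ - φ

Rearranging for φ:
φ = hc/λ - KE_max

Calculate photon energy:
E_photon = hc/λ = 3.8915 eV

Therefore:
φ = 3.8915 - 2.192 = 1.70 eV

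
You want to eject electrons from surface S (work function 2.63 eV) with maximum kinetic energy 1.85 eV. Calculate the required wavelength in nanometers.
276.75 nm

From Einstein's equation: KE_max = hc/λ - φ

Rearranging for λ:
hc/λ = KE_max + φ
λ = hc/(KE_max + φ)

Required photon energy:
E_photon = KE_max + φ = 1.85 + 2.63 = 4.48 eV

Required wavelength:
λ = hc/E_photon = (6.626×10⁻³⁴)(3×10⁸) / (4.48 × 1.602×10⁻¹⁹)
λ = 276.75 nm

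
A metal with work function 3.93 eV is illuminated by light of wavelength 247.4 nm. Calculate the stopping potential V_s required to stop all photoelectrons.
1.0815 V

The stopping potential V_s satisfies: eV_s = KE_max

First, find KE_max using Einstein's equation:
E_photon = hc/λ = 5.0115 eV
KE_max = E_photon - φ = 5.0115 - 3.93 = 1.0815 eV

Since eV_s = KE_max:
V_s = KE_max/e = 1.0815 V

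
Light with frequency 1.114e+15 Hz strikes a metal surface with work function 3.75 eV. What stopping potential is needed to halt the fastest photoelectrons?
0.8571 V

The stopping potential V_s satisfies: eV_s = KE_max

First, find KE_max using Einstein's equation:
E_photon = hf = (6.626×10⁻³⁴ J·s)(1.114e+15 Hz) = 4.6071 eV
KE_max = E_photon - φ = 4.6071 - 3.75 = 0.8571 eV

Since eV_s = KE_max:
V_s = KE_max/e = 0.8571 V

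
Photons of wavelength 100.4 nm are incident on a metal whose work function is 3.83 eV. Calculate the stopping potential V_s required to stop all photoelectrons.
8.5190 V

The stopping potential V_s satisfies: eV_s = KE_max

First, find KE_max using Einstein's equation:
E_photon = hc/λ = 12.3490 eV
KE_max = E_photon - φ = 12.3490 - 3.83 = 8.5190 eV

Since eV_s = KE_max:
V_s = KE_max/e = 8.5190 V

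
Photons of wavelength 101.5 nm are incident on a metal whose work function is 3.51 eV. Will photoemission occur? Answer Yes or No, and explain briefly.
Yes

For photoemission, the photon energy must exceed the work function.

Photon energy: E = hc/λ = 12.2152 eV
Work function: φ = 3.51 eV

Since E_photon (12.2152 eV) > φ (3.51 eV), photoemission WILL occur.
The threshold wavelength is λ₀ = hc/φ = 353.2 nm.
Since 101.5 nm < 353.2 nm, the light has sufficient energy.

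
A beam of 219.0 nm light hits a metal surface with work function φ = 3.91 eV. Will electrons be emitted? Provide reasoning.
Yes

For photoemission, the photon energy must exceed the work function.

Photon energy: E = hc/λ = 5.6614 eV
Work function: φ = 3.91 eV

Since E_photon (5.6614 eV) > φ (3.91 eV), photoemission WILL occur.
The threshold wavelength is λ₀ = hc/φ = 317.1 nm.
Since 219.0 nm < 317.1 nm, the light has sufficient energy.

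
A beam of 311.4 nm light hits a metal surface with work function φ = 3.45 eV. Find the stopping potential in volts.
0.5315 V

The stopping potential V_s satisfies: eV_s = KE_max

First, find KE_max using Einstein's equation:
E_photon = hc/λ = 3.9815 eV
KE_max = E_photon - φ = 3.9815 - 3.45 = 0.5315 eV

Since eV_s = KE_max:
V_s = KE_max/e = 0.5315 V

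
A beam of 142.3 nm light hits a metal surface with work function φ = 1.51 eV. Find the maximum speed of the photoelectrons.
1.5918e+06 m/s

First, find the maximum kinetic energy:
E_photon = hc/λ = 8.7129 eV
KE_max = E_photon - φ = 8.7129 - 1.51 = 7.2029 eV

Convert to Joules: KE_max = 7.2029 × 1.602×10⁻¹⁹ J = 1.1540e-18 J

Then use KE = ½mv² to find velocity:
v = √(2·KE/m) = √(2 × 1.1540e-18 J / 9.109e-31 kg)
v = 1.5918e+06 m/s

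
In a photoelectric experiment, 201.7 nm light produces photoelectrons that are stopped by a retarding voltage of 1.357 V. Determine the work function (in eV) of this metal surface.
4.79 eV

The stopping potential gives the maximum kinetic energy: KE_max = eV_s = 1.357 eV

From Einstein's photoelectric equation: KE_max = hc/λ - φ
Rearranging: φ = hc/λ - KE_max

Calculate photon energy:
E_photon = hc/λ = (6.626×10⁻³⁴ J·s)(3×10⁸ m/s) / (201.7×10⁻⁹ m) = 6.1470 eV

Therefore:
φ = 6.1470 - 1.357 = 4.79 eV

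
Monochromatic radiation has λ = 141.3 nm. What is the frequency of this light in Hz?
2.1217e+15 Hz

Using the wave equation: c = fλ

Solving for frequency:
f = c/λ = (3×10⁸ m/s) / (141.3×10⁻⁹ m)
f = 2.1217e+15 Hz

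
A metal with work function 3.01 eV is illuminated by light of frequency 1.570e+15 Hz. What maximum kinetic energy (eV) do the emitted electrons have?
3.4830 eV

Using Einstein's photoelectric equation: KE_max = hf - φ

First, calculate the photon energy:
E_photon = hf = (6.626×10⁻³⁴ J·s)(1.570e+15 Hz)
E_photon = 6.4930 eV

Then, the maximum kinetic energy:
KE_max = E_photon - φ = 6.4930 eV - 3.01 eV = 3.4830 eV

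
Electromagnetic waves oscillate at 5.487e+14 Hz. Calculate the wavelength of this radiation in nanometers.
546.37 nm

Using the wave equation: c = fλ

Solving for wavelength:
λ = c/f = (3×10⁸ m/s) / (5.487e+14 Hz)
λ = 546.37 nm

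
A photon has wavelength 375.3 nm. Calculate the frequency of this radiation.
7.9881e+14 Hz

Using the wave equation: c = fλ

Solving for frequency:
f = c/λ = (3×10⁸ m/s) / (375.3×10⁻⁹ m)
f = 7.9881e+14 Hz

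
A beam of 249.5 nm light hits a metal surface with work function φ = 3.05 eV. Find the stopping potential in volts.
1.9193 V

The stopping potential V_s satisfies: eV_s = KE_max

First, find KE_max using Einstein's equation:
E_photon = hc/λ = 4.9693 eV
KE_max = E_photon - φ = 4.9693 - 3.05 = 1.9193 eV

Since eV_s = KE_max:
V_s = KE_max/e = 1.9193 V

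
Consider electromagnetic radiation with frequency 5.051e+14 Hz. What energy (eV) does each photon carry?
2.0889 eV

Using E = hf:

E = hf = (6.626×10⁻³⁴ J·s)(5.051e+14 Hz)
E = 2.0889 eV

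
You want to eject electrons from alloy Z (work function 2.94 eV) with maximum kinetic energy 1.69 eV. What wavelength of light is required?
267.78 nm

From Einstein's equation: KE_max = hc/λ - φ

Rearranging for λ:
hc/λ = KE_max + φ
λ = hc/(KE_max + φ)

Required photon energy:
E_photon = KE_max + φ = 1.69 + 2.94 = 4.63 eV

Required wavelength:
λ = hc/E_photon = (6.626×10⁻³⁴)(3×10⁸) / (4.63 × 1.602×10⁻¹⁹)
λ = 267.78 nm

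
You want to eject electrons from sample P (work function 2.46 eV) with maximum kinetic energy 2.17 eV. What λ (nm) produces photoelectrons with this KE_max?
267.78 nm

From Einstein's equation: KE_max = hc/λ - φ

Rearranging for λ:
hc/λ = KE_max + φ
λ = hc/(KE_max + φ)

Required photon energy:
E_photon = KE_max + φ = 2.17 + 2.46 = 4.63 eV

Required wavelength:
λ = hc/E_photon = (6.626×10⁻³⁴)(3×10⁸) / (4.63 × 1.602×10⁻¹⁹)
λ = 267.78 nm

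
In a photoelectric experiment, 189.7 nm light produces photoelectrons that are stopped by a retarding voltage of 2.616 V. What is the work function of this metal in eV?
3.92 eV

The stopping potential gives the maximum kinetic energy: KE_max = eV_s = 2.616 eV

From Einstein's photoelectric equation: KE_max = hc/λ - φ
Rearranging: φ = hc/λ - KE_max

Calculate photon energy:
E_photon = hc/λ = (6.626×10⁻³⁴ J·s)(3×10⁸ m/s) / (189.7×10⁻⁹ m) = 6.5358 eV

Therefore:
φ = 6.5358 - 2.616 = 3.92 eV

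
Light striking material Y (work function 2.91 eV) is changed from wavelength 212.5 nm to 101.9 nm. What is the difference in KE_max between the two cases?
6.3327 eV

Using Einstein's equation: KE_max = hc/λ - φ

For λ₁ = 212.5 nm:
KE₁ = hc/λ₁ - φ = 5.8346 - 2.91 = 2.9246 eV

For λ₂ = 101.9 nm:
KE₂ = hc/λ₂ - φ = 12.1672 - 2.91 = 9.2572 eV

Change in KE:
ΔKE = KE₂ - KE₁ = 9.2572 - 2.9246 = 6.3327 eV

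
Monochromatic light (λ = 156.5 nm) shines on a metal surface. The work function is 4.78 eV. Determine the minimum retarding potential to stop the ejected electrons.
3.1423 V

The stopping potential V_s satisfies: eV_s = KE_max

First, find KE_max using Einstein's equation:
E_photon = hc/λ = 7.9223 eV
KE_max = E_photon - φ = 7.9223 - 4.78 = 3.1423 eV

Since eV_s = KE_max:
V_s = KE_max/e = 3.1423 V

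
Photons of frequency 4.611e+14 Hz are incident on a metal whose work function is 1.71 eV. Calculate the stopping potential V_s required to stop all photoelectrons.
0.1970 V

The stopping potential V_s satisfies: eV_s = KE_max

First, find KE_max using Einstein's equation:
E_photon = hf = (6.626×10⁻³⁴ J·s)(4.611e+14 Hz) = 1.9070 eV
KE_max = E_photon - φ = 1.9070 - 1.71 = 0.1970 eV

Since eV_s = KE_max:
V_s = KE_max/e = 0.1970 V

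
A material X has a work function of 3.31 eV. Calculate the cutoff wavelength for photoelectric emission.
374.57 nm

The threshold wavelength is when the photon energy equals the work function:
hc/λ₀ = φ

Solving for λ₀:
λ₀ = hc/φ = (6.626×10⁻³⁴ J·s)(3×10⁸ m/s) / (3.31 eV × 1.602×10⁻¹⁹ J/eV)
λ₀ = 374.57 nm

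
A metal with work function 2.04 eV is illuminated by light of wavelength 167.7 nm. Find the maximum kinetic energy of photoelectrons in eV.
5.3532 eV

Using Einstein's photoelectric equation: KE_max = hf - φ = hc/λ - φ

First, calculate the photon energy:
E_photon = hc/λ = (6.626×10⁻³⁴ J·s)(3×10⁸ m/s) / (167.7×10⁻⁹ m)
E_photon = 7.3932 eV

Then, the maximum kinetic energy:
KE_max = E_photon - φ = 7.3932 eV - 2.04 eV = 5.3532 eV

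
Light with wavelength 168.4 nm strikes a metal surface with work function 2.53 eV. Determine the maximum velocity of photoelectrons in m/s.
1.3038e+06 m/s

First, find the maximum kinetic energy:
E_photon = hc/λ = 7.3625 eV
KE_max = E_photon - φ = 7.3625 - 2.53 = 4.8325 eV

Convert to Joules: KE_max = 4.8325 × 1.602×10⁻¹⁹ J = 7.7425e-19 J

Then use KE = ½mv² to find velocity:
v = √(2·KE/m) = √(2 × 7.7425e-19 J / 9.109e-31 kg)
v = 1.3038e+06 m/s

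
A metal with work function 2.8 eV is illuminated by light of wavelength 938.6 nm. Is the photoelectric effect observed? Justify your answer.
No

For photoemission, the photon energy must exceed the work function.

Photon energy: E = hc/λ = 1.3209 eV
Work function: φ = 2.8 eV

Since E_photon (1.3209 eV) < φ (2.8 eV), photoemission will NOT occur.
The threshold wavelength is λ₀ = hc/φ = 442.8 nm.
Since 938.6 nm > 442.8 nm, the photons lack sufficient energy.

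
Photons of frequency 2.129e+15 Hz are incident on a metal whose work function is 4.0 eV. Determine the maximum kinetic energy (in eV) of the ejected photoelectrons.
4.8048 eV

Using Einstein's photoelectric equation: KE_max = hf - φ

First, calculate the photon energy:
E_photon = hf = (6.626×10⁻³⁴ J·s)(2.129e+15 Hz)
E_photon = 8.8048 eV

Then, the maximum kinetic energy:
KE_max = E_photon - φ = 8.8048 eV - 4.0 eV = 4.8048 eV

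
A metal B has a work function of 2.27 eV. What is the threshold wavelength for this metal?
546.19 nm

The threshold wavelength is when the photon energy equals the work function:
hc/λ₀ = φ

Solving for λ₀:
λ₀ = hc/φ = (6.626×10⁻³⁴ J·s)(3×10⁸ m/s) / (2.27 eV × 1.602×10⁻¹⁹ J/eV)
λ₀ = 546.19 nm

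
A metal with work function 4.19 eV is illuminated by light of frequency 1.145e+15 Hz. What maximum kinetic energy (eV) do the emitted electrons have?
0.5453 eV

Using Einstein's photoelectric equation: KE_max = hf - φ

First, calculate the photon energy:
E_photon = hf = (6.626×10⁻³⁴ J·s)(1.145e+15 Hz)
E_photon = 4.7353 eV

Then, the maximum kinetic energy:
KE_max = E_photon - φ = 4.7353 eV - 4.19 eV = 0.5453 eV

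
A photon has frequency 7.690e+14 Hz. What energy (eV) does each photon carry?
3.1803 eV

Using E = hf:

E = hf = (6.626×10⁻³⁴ J·s)(7.690e+14 Hz)
E = 3.1803 eV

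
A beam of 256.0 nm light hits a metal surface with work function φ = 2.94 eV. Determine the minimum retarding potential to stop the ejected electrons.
1.9031 V

The stopping potential V_s satisfies: eV_s = KE_max

First, find KE_max using Einstein's equation:
E_photon = hc/λ = 4.8431 eV
KE_max = E_photon - φ = 4.8431 - 2.94 = 1.9031 eV

Since eV_s = KE_max:
V_s = KE_max/e = 1.9031 V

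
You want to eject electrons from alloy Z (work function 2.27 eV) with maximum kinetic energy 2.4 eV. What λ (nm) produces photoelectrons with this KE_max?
265.49 nm

From Einstein's equation: KE_max = hc/λ - φ

Rearranging for λ:
hc/λ = KE_max + φ
λ = hc/(KE_max + φ)

Required photon energy:
E_photon = KE_max + φ = 2.4 + 2.27 = 4.67 eV

Required wavelength:
λ = hc/E_photon = (6.626×10⁻³⁴)(3×10⁸) / (4.67 × 1.602×10⁻¹⁹)
λ = 265.49 nm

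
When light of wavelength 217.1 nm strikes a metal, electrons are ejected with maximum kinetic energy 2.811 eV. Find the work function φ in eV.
2.90 eV

From Einstein's photoelectric equation: KE_max = hf - φ = hc/λ - φ

Rearranging for φ:
φ = hc/λ - KE_max

Calculate photon energy:
E_photon = hc/λ = 5.7109 eV

Therefore:
φ = 5.7109 - 2.811 = 2.90 eV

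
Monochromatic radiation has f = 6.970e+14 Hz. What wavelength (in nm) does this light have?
430.12 nm

Using the wave equation: c = fλ

Solving for wavelength:
λ = c/f = (3×10⁸ m/s) / (6.970e+14 Hz)
λ = 430.12 nm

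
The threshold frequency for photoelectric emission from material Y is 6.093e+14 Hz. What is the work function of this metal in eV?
2.52 eV

At the threshold frequency, photon energy equals work function:
φ = hf₀

Calculating:
φ = (6.626×10⁻³⁴ J·s)(6.093e+14 Hz)
φ = 2.52 eV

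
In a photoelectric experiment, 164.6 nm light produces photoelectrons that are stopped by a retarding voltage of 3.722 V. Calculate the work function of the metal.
3.81 eV

The stopping potential gives the maximum kinetic energy: KE_max = eV_s = 3.722 eV

From Einstein's photoelectric equation: KE_max = hc/λ - φ
Rearranging: φ = hc/λ - KE_max

Calculate photon energy:
E_photon = hc/λ = (6.626×10⁻³⁴ J·s)(3×10⁸ m/s) / (164.6×10⁻⁹ m) = 7.5325 eV

Therefore:
φ = 7.5325 - 3.722 = 3.81 eV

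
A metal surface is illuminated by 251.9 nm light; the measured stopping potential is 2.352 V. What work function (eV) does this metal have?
2.57 eV

The stopping potential gives the maximum kinetic energy: KE_max = eV_s = 2.352 eV

From Einstein's photoelectric equation: KE_max = hc/λ - φ
Rearranging: φ = hc/λ - KE_max

Calculate photon energy:
E_photon = hc/λ = (6.626×10⁻³⁴ J·s)(3×10⁸ m/s) / (251.9×10⁻⁹ m) = 4.9220 eV

Therefore:
φ = 4.9220 - 2.352 = 2.57 eV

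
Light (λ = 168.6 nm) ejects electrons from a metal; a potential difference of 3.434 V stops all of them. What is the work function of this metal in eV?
3.92 eV

The stopping potential gives the maximum kinetic energy: KE_max = eV_s = 3.434 eV

From Einstein's photoelectric equation: KE_max = hc/λ - φ
Rearranging: φ = hc/λ - KE_max

Calculate photon energy:
E_photon = hc/λ = (6.626×10⁻³⁴ J·s)(3×10⁸ m/s) / (168.6×10⁻⁹ m) = 7.3537 eV

Therefore:
φ = 7.3537 - 3.434 = 3.92 eV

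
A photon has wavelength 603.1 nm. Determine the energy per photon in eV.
2.0558 eV

Using E = hf = hc/λ:

E = hc/λ = (6.626×10⁻³⁴ J·s)(3×10⁸ m/s) / (603.1×10⁻⁹ m)
E = 2.0558 eV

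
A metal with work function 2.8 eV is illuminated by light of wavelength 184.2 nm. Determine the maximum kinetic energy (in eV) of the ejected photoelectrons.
3.9310 eV

Using Einstein's photoelectric equation: KE_max = hf - φ = hc/λ - φ

First, calculate the photon energy:
E_photon = hc/λ = (6.626×10⁻³⁴ J·s)(3×10⁸ m/s) / (184.2×10⁻⁹ m)
E_photon = 6.7310 eV

Then, the maximum kinetic energy:
KE_max = E_photon - φ = 6.7310 eV - 2.8 eV = 3.9310 eV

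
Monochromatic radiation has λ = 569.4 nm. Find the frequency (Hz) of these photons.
5.2651e+14 Hz

Using the wave equation: c = fλ

Solving for frequency:
f = c/λ = (3×10⁸ m/s) / (569.4×10⁻⁹ m)
f = 5.2651e+14 Hz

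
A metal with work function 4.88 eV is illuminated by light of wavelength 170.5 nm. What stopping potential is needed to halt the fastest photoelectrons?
2.3918 V

The stopping potential V_s satisfies: eV_s = KE_max

First, find KE_max using Einstein's equation:
E_photon = hc/λ = 7.2718 eV
KE_max = E_photon - φ = 7.2718 - 4.88 = 2.3918 eV

Since eV_s = KE_max:
V_s = KE_max/e = 2.3918 V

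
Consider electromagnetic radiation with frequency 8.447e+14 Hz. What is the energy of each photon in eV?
3.4934 eV

Using E = hf:

E = hf = (6.626×10⁻³⁴ J·s)(8.447e+14 Hz)
E = 3.4934 eV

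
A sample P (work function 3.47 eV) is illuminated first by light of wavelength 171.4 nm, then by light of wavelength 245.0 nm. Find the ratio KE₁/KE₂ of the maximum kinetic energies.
2.3662

Using Einstein's equation: KE_max = hc/λ - φ

For λ₁ = 171.4 nm:
E₁ = hc/λ₁ = 7.2336 eV
KE₁ = E₁ - φ = 7.2336 - 3.47 = 3.7636 eV

For λ₂ = 245.0 nm:
E₂ = hc/λ₂ = 5.0606 eV
KE₂ = E₂ - φ = 5.0606 - 3.47 = 1.5906 eV

Ratio: KE₁/KE₂ = 3.7636/1.5906 = 2.3662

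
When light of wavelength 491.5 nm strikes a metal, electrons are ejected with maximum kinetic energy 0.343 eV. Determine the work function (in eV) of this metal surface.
2.18 eV

From Einstein's photoelectric equation: KE_max = hf - φ = hc/λ - φ

Rearranging for φ:
φ = hc/λ - KE_max

Calculate photon energy:
E_photon = hc/λ = 2.5226 eV

Therefore:
φ = 2.5226 - 0.343 = 2.18 eV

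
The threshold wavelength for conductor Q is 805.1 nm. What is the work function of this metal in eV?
1.54 eV

At the threshold wavelength, photon energy equals work function:
φ = hc/λ₀

Calculating:
φ = (6.626×10⁻³⁴ J·s)(3×10⁸ m/s) / (805.1×10⁻⁹ m)
φ = 1.54 eV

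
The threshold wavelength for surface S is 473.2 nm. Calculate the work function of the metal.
2.62 eV

At the threshold wavelength, photon energy equals work function:
φ = hc/λ₀

Calculating:
φ = (6.626×10⁻³⁴ J·s)(3×10⁸ m/s) / (473.2×10⁻⁹ m)
φ = 2.62 eV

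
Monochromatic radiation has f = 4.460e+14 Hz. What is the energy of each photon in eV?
1.8445 eV

Using E = hf:

E = hf = (6.626×10⁻³⁴ J·s)(4.460e+14 Hz)
E = 1.8445 eV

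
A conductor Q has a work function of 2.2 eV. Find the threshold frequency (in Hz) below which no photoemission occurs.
5.3196e+14 Hz

The threshold frequency is when the photon energy equals the work function:
hf₀ = φ

Solving for f₀:
f₀ = φ/h = (2.2 eV × 1.602×10⁻¹⁹ J/eV) / (6.626×10⁻³⁴ J·s)
f₀ = 5.3196e+14 Hz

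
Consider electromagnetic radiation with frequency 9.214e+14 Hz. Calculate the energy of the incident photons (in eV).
3.8106 eV

Using E = hf:

E = hf = (6.626×10⁻³⁴ J·s)(9.214e+14 Hz)
E = 3.8106 eV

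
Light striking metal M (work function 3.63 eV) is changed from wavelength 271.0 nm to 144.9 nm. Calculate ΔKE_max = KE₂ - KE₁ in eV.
3.9815 eV

Using Einstein's equation: KE_max = hc/λ - φ

For λ₁ = 271.0 nm:
KE₁ = hc/λ₁ - φ = 4.5751 - 3.63 = 0.9451 eV

For λ₂ = 144.9 nm:
KE₂ = hc/λ₂ - φ = 8.5565 - 3.63 = 4.9265 eV

Change in KE:
ΔKE = KE₂ - KE₁ = 4.9265 - 0.9451 = 3.9815 eV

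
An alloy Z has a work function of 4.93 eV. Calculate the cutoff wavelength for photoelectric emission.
251.49 nm

The threshold wavelength is when the photon energy equals the work function:
hc/λ₀ = φ

Solving for λ₀:
λ₀ = hc/φ = (6.626×10⁻³⁴ J·s)(3×10⁸ m/s) / (4.93 eV × 1.602×10⁻¹⁹ J/eV)
λ₀ = 251.49 nm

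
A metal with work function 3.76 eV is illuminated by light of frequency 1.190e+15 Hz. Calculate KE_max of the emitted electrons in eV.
1.1614 eV

Using Einstein's photoelectric equation: KE_max = hf - φ

First, calculate the photon energy:
E_photon = hf = (6.626×10⁻³⁴ J·s)(1.190e+15 Hz)
E_photon = 4.9214 eV

Then, the maximum kinetic energy:
KE_max = E_photon - φ = 4.9214 eV - 3.76 eV = 1.1614 eV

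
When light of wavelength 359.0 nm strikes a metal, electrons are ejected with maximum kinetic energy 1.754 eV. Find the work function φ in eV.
1.70 eV

From Einstein's photoelectric equation: KE_max = hf - φ = hc/λ - φ

Rearranging for φ:
φ = hc/λ - KE_max

Calculate photon energy:
E_photon = hc/λ = 3.4536 eV

Therefore:
φ = 3.4536 - 1.754 = 1.70 eV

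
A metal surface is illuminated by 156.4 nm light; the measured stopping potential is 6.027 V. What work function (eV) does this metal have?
1.90 eV

The stopping potential gives the maximum kinetic energy: KE_max = eV_s = 6.027 eV

From Einstein's photoelectric equation: KE_max = hc/λ - φ
Rearranging: φ = hc/λ - KE_max

Calculate photon energy:
E_photon = hc/λ = (6.626×10⁻³⁴ J·s)(3×10⁸ m/s) / (156.4×10⁻⁹ m) = 7.9274 eV

Therefore:
φ = 7.9274 - 6.027 = 1.90 eV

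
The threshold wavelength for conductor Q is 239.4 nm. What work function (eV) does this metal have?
5.18 eV

At the threshold wavelength, photon energy equals work function:
φ = hc/λ₀

Calculating:
φ = (6.626×10⁻³⁴ J·s)(3×10⁸ m/s) / (239.4×10⁻⁹ m)
φ = 5.18 eV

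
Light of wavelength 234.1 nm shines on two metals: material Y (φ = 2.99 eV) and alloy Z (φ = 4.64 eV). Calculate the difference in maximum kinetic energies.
1.6500 eV

Using KE_max = hc/λ - φ for each metal:

Photon energy: E = hc/λ = 5.2962 eV

For material Y (φ₁ = 2.99 eV):
KE₁ = E - φ₁ = 5.2962 - 2.99 = 2.3062 eV

For alloy Z (φ₂ = 4.64 eV):
KE₂ = E - φ₂ = 5.2962 - 4.64 = 0.6562 eV

Difference:
ΔKE = KE₁ - KE₂ = 2.3062 - 0.6562 = 1.6500 eV

Note: The difference equals the difference in work functions: 4.64 - 2.99 = 1.65 eV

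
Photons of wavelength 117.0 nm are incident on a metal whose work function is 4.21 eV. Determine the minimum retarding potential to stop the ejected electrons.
6.3869 V

The stopping potential V_s satisfies: eV_s = KE_max

First, find KE_max using Einstein's equation:
E_photon = hc/λ = 10.5969 eV
KE_max = E_photon - φ = 10.5969 - 4.21 = 6.3869 eV

Since eV_s = KE_max:
V_s = KE_max/e = 6.3869 V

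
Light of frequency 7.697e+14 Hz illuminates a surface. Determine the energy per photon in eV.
3.1832 eV

Using E = hf:

E = hf = (6.626×10⁻³⁴ J·s)(7.697e+14 Hz)
E = 3.1832 eV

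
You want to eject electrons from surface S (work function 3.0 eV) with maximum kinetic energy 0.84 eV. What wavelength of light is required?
322.88 nm

From Einstein's equation: KE_max = hc/λ - φ

Rearranging for λ:
hc/λ = KE_max + φ
λ = hc/(KE_max + φ)

Required photon energy:
E_photon = KE_max + φ = 0.84 + 3.0 = 3.84 eV

Required wavelength:
λ = hc/E_photon = (6.626×10⁻³⁴)(3×10⁸) / (3.84 × 1.602×10⁻¹⁹)
λ = 322.88 nm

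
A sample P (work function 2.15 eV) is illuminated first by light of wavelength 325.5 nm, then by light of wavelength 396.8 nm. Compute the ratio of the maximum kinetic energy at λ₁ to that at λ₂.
1.7023

Using Einstein's equation: KE_max = hc/λ - φ

For λ₁ = 325.5 nm:
E₁ = hc/λ₁ = 3.8090 eV
KE₁ = E₁ - φ = 3.8090 - 2.15 = 1.6590 eV

For λ₂ = 396.8 nm:
E₂ = hc/λ₂ = 3.1246 eV
KE₂ = E₂ - φ = 3.1246 - 2.15 = 0.9746 eV

Ratio: KE₁/KE₂ = 1.6590/0.9746 = 1.7023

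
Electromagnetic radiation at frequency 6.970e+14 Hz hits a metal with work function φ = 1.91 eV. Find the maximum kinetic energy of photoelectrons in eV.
0.9726 eV

Using Einstein's photoelectric equation: KE_max = hf - φ

First, calculate the photon energy:
E_photon = hf = (6.626×10⁻³⁴ J·s)(6.970e+14 Hz)
E_photon = 2.8826 eV

Then, the maximum kinetic energy:
KE_max = E_photon - φ = 2.8826 eV - 1.91 eV = 0.9726 eV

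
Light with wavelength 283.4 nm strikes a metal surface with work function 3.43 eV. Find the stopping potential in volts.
0.9449 V

The stopping potential V_s satisfies: eV_s = KE_max

First, find KE_max using Einstein's equation:
E_photon = hc/λ = 4.3749 eV
KE_max = E_photon - φ = 4.3749 - 3.43 = 0.9449 eV

Since eV_s = KE_max:
V_s = KE_max/e = 0.9449 V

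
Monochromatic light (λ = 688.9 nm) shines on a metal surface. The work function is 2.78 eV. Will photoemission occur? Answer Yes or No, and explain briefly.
No

For photoemission, the photon energy must exceed the work function.

Photon energy: E = hc/λ = 1.7997 eV
Work function: φ = 2.78 eV

Since E_photon (1.7997 eV) < φ (2.78 eV), photoemission will NOT occur.
The threshold wavelength is λ₀ = hc/φ = 446.0 nm.
Since 688.9 nm > 446.0 nm, the photons lack sufficient energy.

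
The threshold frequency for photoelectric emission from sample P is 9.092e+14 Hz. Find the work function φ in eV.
3.76 eV

At the threshold frequency, photon energy equals work function:
φ = hf₀

Calculating:
φ = (6.626×10⁻³⁴ J·s)(9.092e+14 Hz)
φ = 3.76 eV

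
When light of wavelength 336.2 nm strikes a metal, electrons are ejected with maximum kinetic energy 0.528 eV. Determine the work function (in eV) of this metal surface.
3.16 eV

From Einstein's photoelectric equation: KE_max = hf - φ = hc/λ - φ

Rearranging for φ:
φ = hc/λ - KE_max

Calculate photon energy:
E_photon = hc/λ = 3.6878 eV

Therefore:
φ = 3.6878 - 0.528 = 3.16 eV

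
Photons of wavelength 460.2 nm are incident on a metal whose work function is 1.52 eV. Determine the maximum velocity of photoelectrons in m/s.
6.4267e+05 m/s

First, find the maximum kinetic energy:
E_photon = hc/λ = 2.6941 eV
KE_max = E_photon - φ = 2.6941 - 1.52 = 1.1741 eV

Convert to Joules: KE_max = 1.1741 × 1.602×10⁻¹⁹ J = 1.8812e-19 J

Then use KE = ½mv² to find velocity:
v = √(2·KE/m) = √(2 × 1.8812e-19 J / 9.109e-31 kg)
v = 6.4267e+05 m/s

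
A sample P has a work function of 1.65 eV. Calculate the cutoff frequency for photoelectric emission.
3.9897e+14 Hz

The threshold frequency is when the photon energy equals the work function:
hf₀ = φ

Solving for f₀:
f₀ = φ/h = (1.65 eV × 1.602×10⁻¹⁹ J/eV) / (6.626×10⁻³⁴ J·s)
f₀ = 3.9897e+14 Hz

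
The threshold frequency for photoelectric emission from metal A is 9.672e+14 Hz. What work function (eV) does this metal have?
4.00 eV

At the threshold frequency, photon energy equals work function:
φ = hf₀

Calculating:
φ = (6.626×10⁻³⁴ J·s)(9.672e+14 Hz)
φ = 4.00 eV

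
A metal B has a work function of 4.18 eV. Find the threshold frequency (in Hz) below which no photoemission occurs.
1.0107e+15 Hz

The threshold frequency is when the photon energy equals the work function:
hf₀ = φ

Solving for f₀:
f₀ = φ/h = (4.18 eV × 1.602×10⁻¹⁹ J/eV) / (6.626×10⁻³⁴ J·s)
f₀ = 1.0107e+15 Hz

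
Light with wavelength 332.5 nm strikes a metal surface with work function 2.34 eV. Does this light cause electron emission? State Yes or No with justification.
Yes

For photoemission, the photon energy must exceed the work function.

Photon energy: E = hc/λ = 3.7288 eV
Work function: φ = 2.34 eV

Since E_photon (3.7288 eV) > φ (2.34 eV), photoemission WILL occur.
The threshold wavelength is λ₀ = hc/φ = 529.8 nm.
Since 332.5 nm < 529.8 nm, the light has sufficient energy.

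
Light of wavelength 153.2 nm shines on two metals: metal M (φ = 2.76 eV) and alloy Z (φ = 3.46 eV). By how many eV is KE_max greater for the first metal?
0.7000 eV

Using KE_max = hc/λ - φ for each metal:

Photon energy: E = hc/λ = 8.0930 eV

For metal M (φ₁ = 2.76 eV):
KE₁ = E - φ₁ = 8.0930 - 2.76 = 5.3330 eV

For alloy Z (φ₂ = 3.46 eV):
KE₂ = E - φ₂ = 8.0930 - 3.46 = 4.6330 eV

Difference:
ΔKE = KE₁ - KE₂ = 5.3330 - 4.6330 = 0.7000 eV

Note: The difference equals the difference in work functions: 3.46 - 2.76 = 0.70 eV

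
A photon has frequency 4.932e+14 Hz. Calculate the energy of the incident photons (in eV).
2.0397 eV

Using E = hf:

E = hf = (6.626×10⁻³⁴ J·s)(4.932e+14 Hz)
E = 2.0397 eV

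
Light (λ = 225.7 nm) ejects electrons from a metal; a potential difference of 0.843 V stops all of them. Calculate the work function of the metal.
4.65 eV

The stopping potential gives the maximum kinetic energy: KE_max = eV_s = 0.843 eV

From Einstein's photoelectric equation: KE_max = hc/λ - φ
Rearranging: φ = hc/λ - KE_max

Calculate photon energy:
E_photon = hc/λ = (6.626×10⁻³⁴ J·s)(3×10⁸ m/s) / (225.7×10⁻⁹ m) = 5.4933 eV

Therefore:
φ = 5.4933 - 0.843 = 4.65 eV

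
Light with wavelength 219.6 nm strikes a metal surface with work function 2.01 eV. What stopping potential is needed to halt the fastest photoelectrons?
3.6359 V

The stopping potential V_s satisfies: eV_s = KE_max

First, find KE_max using Einstein's equation:
E_photon = hc/λ = 5.6459 eV
KE_max = E_photon - φ = 5.6459 - 2.01 = 3.6359 eV

Since eV_s = KE_max:
V_s = KE_max/e = 3.6359 V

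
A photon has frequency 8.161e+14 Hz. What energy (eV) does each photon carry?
3.3751 eV

Using E = hf:

E = hf = (6.626×10⁻³⁴ J·s)(8.161e+14 Hz)
E = 3.3751 eV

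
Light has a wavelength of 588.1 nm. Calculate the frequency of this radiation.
5.0976e+14 Hz

Using the wave equation: c = fλ

Solving for frequency:
f = c/λ = (3×10⁸ m/s) / (588.1×10⁻⁹ m)
f = 5.0976e+14 Hz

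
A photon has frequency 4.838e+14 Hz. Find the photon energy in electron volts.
2.0008 eV

Using E = hf:

E = hf = (6.626×10⁻³⁴ J·s)(4.838e+14 Hz)
E = 2.0008 eV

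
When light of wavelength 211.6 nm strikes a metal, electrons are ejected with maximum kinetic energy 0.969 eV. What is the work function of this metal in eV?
4.89 eV

From Einstein's photoelectric equation: KE_max = hf - φ = hc/λ - φ

Rearranging for φ:
φ = hc/λ - KE_max

Calculate photon energy:
E_photon = hc/λ = 5.8594 eV

Therefore:
φ = 5.8594 - 0.969 = 4.89 eV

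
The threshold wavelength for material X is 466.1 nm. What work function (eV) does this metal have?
2.66 eV

At the threshold wavelength, photon energy equals work function:
φ = hc/λ₀

Calculating:
φ = (6.626×10⁻³⁴ J·s)(3×10⁸ m/s) / (466.1×10⁻⁹ m)
φ = 2.66 eV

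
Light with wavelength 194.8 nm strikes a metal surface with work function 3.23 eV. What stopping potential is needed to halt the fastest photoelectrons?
3.1347 V

The stopping potential V_s satisfies: eV_s = KE_max

First, find KE_max using Einstein's equation:
E_photon = hc/λ = 6.3647 eV
KE_max = E_photon - φ = 6.3647 - 3.23 = 3.1347 eV

Since eV_s = KE_max:
V_s = KE_max/e = 3.1347 V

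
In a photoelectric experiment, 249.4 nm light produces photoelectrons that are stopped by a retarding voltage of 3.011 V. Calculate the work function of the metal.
1.96 eV

The stopping potential gives the maximum kinetic energy: KE_max = eV_s = 3.011 eV

From Einstein's photoelectric equation: KE_max = hc/λ - φ
Rearranging: φ = hc/λ - KE_max

Calculate photon energy:
E_photon = hc/λ = (6.626×10⁻³⁴ J·s)(3×10⁸ m/s) / (249.4×10⁻⁹ m) = 4.9713 eV

Therefore:
φ = 4.9713 - 3.011 = 1.96 eV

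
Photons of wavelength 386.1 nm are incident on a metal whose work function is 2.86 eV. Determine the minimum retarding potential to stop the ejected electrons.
0.3512 V

The stopping potential V_s satisfies: eV_s = KE_max

First, find KE_max using Einstein's equation:
E_photon = hc/λ = 3.2112 eV
KE_max = E_photon - φ = 3.2112 - 2.86 = 0.3512 eV

Since eV_s = KE_max:
V_s = KE_max/e = 0.3512 V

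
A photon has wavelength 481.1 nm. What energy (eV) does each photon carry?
2.5771 eV

Using E = hf = hc/λ:

E = hc/λ = (6.626×10⁻³⁴ J·s)(3×10⁸ m/s) / (481.1×10⁻⁹ m)
E = 2.5771 eV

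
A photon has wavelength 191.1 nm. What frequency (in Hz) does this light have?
1.5688e+15 Hz

Using the wave equation: c = fλ

Solving for frequency:
f = c/λ = (3×10⁸ m/s) / (191.1×10⁻⁹ m)
f = 1.5688e+15 Hz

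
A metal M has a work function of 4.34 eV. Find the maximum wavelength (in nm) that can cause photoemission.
285.68 nm

The threshold wavelength is when the photon energy equals the work function:
hc/λ₀ = φ

Solving for λ₀:
λ₀ = hc/φ = (6.626×10⁻³⁴ J·s)(3×10⁸ m/s) / (4.34 eV × 1.602×10⁻¹⁹ J/eV)
λ₀ = 285.68 nm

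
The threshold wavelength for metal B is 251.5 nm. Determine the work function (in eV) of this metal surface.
4.93 eV

At the threshold wavelength, photon energy equals work function:
φ = hc/λ₀

Calculating:
φ = (6.626×10⁻³⁴ J·s)(3×10⁸ m/s) / (251.5×10⁻⁹ m)
φ = 4.93 eV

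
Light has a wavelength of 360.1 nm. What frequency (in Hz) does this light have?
8.3253e+14 Hz

Using the wave equation: c = fλ

Solving for frequency:
f = c/λ = (3×10⁸ m/s) / (360.1×10⁻⁹ m)
f = 8.3253e+14 Hz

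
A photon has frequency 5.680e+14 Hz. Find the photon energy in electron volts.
2.3491 eV

Using E = hf:

E = hf = (6.626×10⁻³⁴ J·s)(5.680e+14 Hz)
E = 2.3491 eV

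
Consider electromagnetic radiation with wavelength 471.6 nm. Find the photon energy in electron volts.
2.6290 eV

Using E = hf = hc/λ:

E = hc/λ = (6.626×10⁻³⁴ J·s)(3×10⁸ m/s) / (471.6×10⁻⁹ m)
E = 2.6290 eV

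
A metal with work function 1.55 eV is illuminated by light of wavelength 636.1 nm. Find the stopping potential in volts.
0.3991 V

The stopping potential V_s satisfies: eV_s = KE_max

First, find KE_max using Einstein's equation:
E_photon = hc/λ = 1.9491 eV
KE_max = E_photon - φ = 1.9491 - 1.55 = 0.3991 eV

Since eV_s = KE_max:
V_s = KE_max/e = 0.3991 V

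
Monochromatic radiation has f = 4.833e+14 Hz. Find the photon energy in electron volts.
1.9988 eV

Using E = hf:

E = hf = (6.626×10⁻³⁴ J·s)(4.833e+14 Hz)
E = 1.9988 eV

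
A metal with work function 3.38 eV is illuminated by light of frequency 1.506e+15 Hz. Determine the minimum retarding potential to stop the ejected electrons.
2.8483 V

The stopping potential V_s satisfies: eV_s = KE_max

First, find KE_max using Einstein's equation:
E_photon = hf = (6.626×10⁻³⁴ J·s)(1.506e+15 Hz) = 6.2283 eV
KE_max = E_photon - φ = 6.2283 - 3.38 = 2.8483 eV

Since eV_s = KE_max:
V_s = KE_max/e = 2.8483 V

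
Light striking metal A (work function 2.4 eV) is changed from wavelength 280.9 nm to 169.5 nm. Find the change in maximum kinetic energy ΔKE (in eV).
2.9009 eV

Using Einstein's equation: KE_max = hc/λ - φ

For λ₁ = 280.9 nm:
KE₁ = hc/λ₁ - φ = 4.4138 - 2.4 = 2.0138 eV

For λ₂ = 169.5 nm:
KE₂ = hc/λ₂ - φ = 7.3147 - 2.4 = 4.9147 eV

Change in KE:
ΔKE = KE₂ - KE₁ = 4.9147 - 2.0138 = 2.9009 eV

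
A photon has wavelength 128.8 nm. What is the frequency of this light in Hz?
2.3276e+15 Hz

Using the wave equation: c = fλ

Solving for frequency:
f = c/λ = (3×10⁸ m/s) / (128.8×10⁻⁹ m)
f = 2.3276e+15 Hz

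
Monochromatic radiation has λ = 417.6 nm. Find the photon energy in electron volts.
2.9690 eV

Using E = hf = hc/λ:

E = hc/λ = (6.626×10⁻³⁴ J·s)(3×10⁸ m/s) / (417.6×10⁻⁹ m)
E = 2.9690 eV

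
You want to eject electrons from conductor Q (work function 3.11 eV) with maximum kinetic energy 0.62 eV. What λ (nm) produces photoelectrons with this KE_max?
332.40 nm

From Einstein's equation: KE_max = hc/λ - φ

Rearranging for λ:
hc/λ = KE_max + φ
λ = hc/(KE_max + φ)

Required photon energy:
E_photon = KE_max + φ = 0.62 + 3.11 = 3.73 eV

Required wavelength:
λ = hc/E_photon = (6.626×10⁻³⁴)(3×10⁸) / (3.73 × 1.602×10⁻¹⁹)
λ = 332.40 nm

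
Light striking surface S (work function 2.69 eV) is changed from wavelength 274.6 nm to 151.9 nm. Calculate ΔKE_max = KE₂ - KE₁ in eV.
3.6471 eV

Using Einstein's equation: KE_max = hc/λ - φ

For λ₁ = 274.6 nm:
KE₁ = hc/λ₁ - φ = 4.5151 - 2.69 = 1.8251 eV

For λ₂ = 151.9 nm:
KE₂ = hc/λ₂ - φ = 8.1622 - 2.69 = 5.4722 eV

Change in KE:
ΔKE = KE₂ - KE₁ = 5.4722 - 1.8251 = 3.6471 eV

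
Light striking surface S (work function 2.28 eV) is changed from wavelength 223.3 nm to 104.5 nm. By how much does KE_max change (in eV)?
6.3122 eV

Using Einstein's equation: KE_max = hc/λ - φ

For λ₁ = 223.3 nm:
KE₁ = hc/λ₁ - φ = 5.5524 - 2.28 = 3.2724 eV

For λ₂ = 104.5 nm:
KE₂ = hc/λ₂ - φ = 11.8645 - 2.28 = 9.5845 eV

Change in KE:
ΔKE = KE₂ - KE₁ = 9.5845 - 3.2724 = 6.3122 eV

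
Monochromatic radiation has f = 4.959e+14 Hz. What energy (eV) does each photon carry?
2.0509 eV

Using E = hf:

E = hf = (6.626×10⁻³⁴ J·s)(4.959e+14 Hz)
E = 2.0509 eV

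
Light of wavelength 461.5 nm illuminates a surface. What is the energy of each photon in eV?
2.6865 eV

Using E = hf = hc/λ:

E = hc/λ = (6.626×10⁻³⁴ J·s)(3×10⁸ m/s) / (461.5×10⁻⁹ m)
E = 2.6865 eV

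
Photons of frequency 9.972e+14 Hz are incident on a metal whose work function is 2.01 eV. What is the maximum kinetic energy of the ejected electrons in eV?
2.1141 eV

Using Einstein's photoelectric equation: KE_max = hf - φ

First, calculate the photon energy:
E_photon = hf = (6.626×10⁻³⁴ J·s)(9.972e+14 Hz)
E_photon = 4.1241 eV

Then, the maximum kinetic energy:
KE_max = E_photon - φ = 4.1241 eV - 2.01 eV = 2.1141 eV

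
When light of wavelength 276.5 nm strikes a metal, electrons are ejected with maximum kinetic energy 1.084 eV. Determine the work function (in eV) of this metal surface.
3.40 eV

From Einstein's photoelectric equation: KE_max = hf - φ = hc/λ - φ

Rearranging for φ:
φ = hc/λ - KE_max

Calculate photon energy:
E_photon = hc/λ = 4.4841 eV

Therefore:
φ = 4.4841 - 1.084 = 3.40 eV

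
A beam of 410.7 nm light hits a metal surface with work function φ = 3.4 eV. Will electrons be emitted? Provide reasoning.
No

For photoemission, the photon energy must exceed the work function.

Photon energy: E = hc/λ = 3.0189 eV
Work function: φ = 3.4 eV

Since E_photon (3.0189 eV) < φ (3.4 eV), photoemission will NOT occur.
The threshold wavelength is λ₀ = hc/φ = 364.7 nm.
Since 410.7 nm > 364.7 nm, the photons lack sufficient energy.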